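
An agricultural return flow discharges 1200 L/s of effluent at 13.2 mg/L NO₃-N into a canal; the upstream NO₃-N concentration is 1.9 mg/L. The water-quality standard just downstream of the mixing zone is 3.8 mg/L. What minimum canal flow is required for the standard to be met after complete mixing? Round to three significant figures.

5940 L/s

Set C_mix = 3.8: (Q·1.900 + 1200·13.20) / (Q + 1200) = 3.8
→ Q = 1200·(13.20 − 3.8)/(3.8 − 1.900) = 5937 L/s.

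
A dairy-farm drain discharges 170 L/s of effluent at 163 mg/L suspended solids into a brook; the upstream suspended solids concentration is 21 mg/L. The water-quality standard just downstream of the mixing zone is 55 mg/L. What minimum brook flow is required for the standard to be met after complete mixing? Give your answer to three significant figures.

Set C_mix = 55: (Q·21.00 + 170.0·163.0) / (Q + 170.0) = 55
→ Q = 170.0·(163.0 − 55)/(55 − 21.00) = 540.0 L/s.

540 L/s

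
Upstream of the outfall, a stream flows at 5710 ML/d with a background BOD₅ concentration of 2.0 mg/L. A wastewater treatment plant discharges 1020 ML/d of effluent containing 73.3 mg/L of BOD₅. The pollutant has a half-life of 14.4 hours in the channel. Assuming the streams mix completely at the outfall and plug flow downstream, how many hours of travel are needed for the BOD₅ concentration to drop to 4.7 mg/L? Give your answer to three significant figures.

20.8 h

Mixed concentration C = ΣQC/ΣQ = (5710·2.000 + 1020·73.30) / 6730 = 86190/6730 = 12.81 mg/L.
Half-life 14.4 h → k = ln 2 / 14.4 = 0.04814 h⁻¹ = 1.155 d⁻¹.
12.81·exp(−k·t) = 4.7 → t = ln(12.81/4.7)/k = 74970 s = 20.82 h.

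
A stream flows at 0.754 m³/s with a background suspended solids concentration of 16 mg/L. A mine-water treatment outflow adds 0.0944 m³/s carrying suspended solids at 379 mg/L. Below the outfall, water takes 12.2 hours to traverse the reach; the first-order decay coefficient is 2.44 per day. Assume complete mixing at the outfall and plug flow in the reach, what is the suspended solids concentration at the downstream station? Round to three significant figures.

After mixing, C = (0.7540·16.00 + 0.09440·379.0) / 0.8484 = 47.84/0.8484 = 56.39 mg/L.
First-order decay: C = 56.39·exp(−k·t) = 56.39·0.2893 = 16.31 mg/L.

16.3 mg/L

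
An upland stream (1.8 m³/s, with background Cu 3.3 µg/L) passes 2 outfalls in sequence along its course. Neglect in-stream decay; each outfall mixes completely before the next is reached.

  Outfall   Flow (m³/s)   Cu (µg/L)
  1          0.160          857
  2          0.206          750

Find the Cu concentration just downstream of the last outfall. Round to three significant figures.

137 µg/L

Below outfall 1: Q → 1.960 m³/s, C = (1.800·3.300 + 0.1600·857.0)/1.960 = 72.99 µg/L.
Below outfall 2: Q → 2.166 m³/s, C = (1.960·72.99 + 0.2060·750.0)/2.166 = 137.4 µg/L.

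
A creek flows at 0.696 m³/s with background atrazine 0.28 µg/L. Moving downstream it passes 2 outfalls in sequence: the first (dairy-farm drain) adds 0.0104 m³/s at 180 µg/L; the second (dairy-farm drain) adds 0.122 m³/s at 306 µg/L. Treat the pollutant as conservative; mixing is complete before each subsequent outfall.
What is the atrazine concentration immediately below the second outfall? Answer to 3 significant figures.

47.6 µg/L

Below outfall 1: Q → 0.7064 m³/s, C = (0.6960·0.2800 + 0.01040·180.0)/0.7064 = 2.926 µg/L.
Below outfall 2: Q → 0.8284 m³/s, C = (0.7064·2.926 + 0.1220·306.0)/0.8284 = 47.56 µg/L.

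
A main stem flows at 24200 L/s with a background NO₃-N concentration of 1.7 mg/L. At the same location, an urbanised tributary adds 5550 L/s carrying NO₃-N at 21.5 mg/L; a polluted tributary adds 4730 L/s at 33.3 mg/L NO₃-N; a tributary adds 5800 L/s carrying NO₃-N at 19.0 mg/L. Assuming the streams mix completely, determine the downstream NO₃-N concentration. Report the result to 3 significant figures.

10.6 mg/L

After mixing, C = (24200·1.700 + 5550·21.50 + 4730·33.30 + 5800·19.00) / 40280 = 428200/40280 = 10.63 mg/L.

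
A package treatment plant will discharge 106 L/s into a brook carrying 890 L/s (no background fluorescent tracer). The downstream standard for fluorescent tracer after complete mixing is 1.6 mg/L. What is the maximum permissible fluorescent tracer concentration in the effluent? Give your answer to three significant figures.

At the limit, (Qr·Cr + Qe·Cₑ)/(Qr + Qe) = 1.6:
Cₑ = (996.0·1.6 − 890.0·0) / 106.0 = 15.03 mg/L.

15.0 mg/L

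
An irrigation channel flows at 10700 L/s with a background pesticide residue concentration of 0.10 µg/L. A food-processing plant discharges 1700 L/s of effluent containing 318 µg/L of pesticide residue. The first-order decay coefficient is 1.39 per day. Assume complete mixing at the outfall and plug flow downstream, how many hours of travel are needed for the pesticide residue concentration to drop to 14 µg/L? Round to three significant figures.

Flow-weighted average: C = (10700·0.1000 + 1700·318.0) / 12400 = 541700/12400 = 43.68 µg/L.
43.68·exp(−k·t) = 14 → t = ln(43.68/14)/k = 70730 s = 19.65 h.

19.6 h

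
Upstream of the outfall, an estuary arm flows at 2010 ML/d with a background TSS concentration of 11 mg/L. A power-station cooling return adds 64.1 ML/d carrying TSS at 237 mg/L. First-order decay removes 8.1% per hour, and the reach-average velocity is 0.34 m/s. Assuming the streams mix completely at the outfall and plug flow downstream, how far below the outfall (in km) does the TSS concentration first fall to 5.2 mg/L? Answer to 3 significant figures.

18.0 km

After mixing, C = (2010·11.00 + 64.10·237.0) / 2074 = 37300/2074 = 17.98 mg/L.
8.1%/h lost → k = −ln(1 − 0.081) = 0.08447 h⁻¹.
Set 17.98·exp(−k·t) = 5.2 → t = ln(17.98/5.2)/k = 52880 s = 14.69 h.
Distance = v·t = 0.34·52880 = 17980 m = 17.98 km.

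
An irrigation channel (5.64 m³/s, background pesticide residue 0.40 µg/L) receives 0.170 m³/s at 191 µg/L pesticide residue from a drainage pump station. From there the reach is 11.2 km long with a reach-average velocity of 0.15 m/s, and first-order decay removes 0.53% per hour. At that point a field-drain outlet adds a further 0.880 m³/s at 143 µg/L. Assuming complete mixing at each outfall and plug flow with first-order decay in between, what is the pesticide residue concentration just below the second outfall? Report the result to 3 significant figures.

23.5 µg/L

Mixed concentration C = ΣQC/ΣQ = (5.640·0.4000 + 0.1700·191.0) / 5.810 = 34.73/5.810 = 5.977 µg/L; combined flow 5.810 m³/s.
Travel time t = 11.2·1000 / 0.15 = 74670 s = 20.74 h.
0.53%/h lost → k = −ln(1 − 0.0053) = 0.005314 h⁻¹.
After decay, C = 5.977 × e^(−kt) = 5.977 × 0.8956 = 5.353 µg/L.
Second outfall: C = (5.810·5.353 + 0.8800·143.0)/6.690 = 23.46 µg/L.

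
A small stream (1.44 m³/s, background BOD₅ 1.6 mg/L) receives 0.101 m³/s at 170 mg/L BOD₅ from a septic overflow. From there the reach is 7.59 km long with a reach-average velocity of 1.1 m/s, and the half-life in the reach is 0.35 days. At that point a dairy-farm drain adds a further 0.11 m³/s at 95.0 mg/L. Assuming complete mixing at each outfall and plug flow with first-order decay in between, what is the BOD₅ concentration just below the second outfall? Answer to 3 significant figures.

Conservation of mass: C = (1.440·1.600 + 0.1010·170.0) / 1.541 = 19.47/1.541 = 12.64 mg/L; combined flow 1.541 m³/s.
Travel time t = 7.59·1000 / 1.1 = 6900 s = 1.917 h.
Half-life 0.35 d → k = ln 2 / 0.35 = 1.980 d⁻¹.
Applying C = C₀e^(−kt): 12.64 × 0.8537 = 10.79 mg/L.
At the second outfall, C = (1.541·10.79 + 0.1100·95.00) / (1.541 + 0.1100) = 16.40 mg/L.

16.4 mg/L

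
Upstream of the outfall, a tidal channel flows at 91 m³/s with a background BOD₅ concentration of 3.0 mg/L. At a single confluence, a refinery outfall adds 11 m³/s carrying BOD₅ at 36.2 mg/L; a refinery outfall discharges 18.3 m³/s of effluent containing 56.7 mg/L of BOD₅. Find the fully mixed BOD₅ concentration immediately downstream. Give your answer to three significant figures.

14.2 mg/L

Mixed concentration C = ΣQC/ΣQ = (91.00·3.000 + 11.00·36.20 + 18.30·56.70) / 120.3 = 1709/120.3 = 14.20 mg/L.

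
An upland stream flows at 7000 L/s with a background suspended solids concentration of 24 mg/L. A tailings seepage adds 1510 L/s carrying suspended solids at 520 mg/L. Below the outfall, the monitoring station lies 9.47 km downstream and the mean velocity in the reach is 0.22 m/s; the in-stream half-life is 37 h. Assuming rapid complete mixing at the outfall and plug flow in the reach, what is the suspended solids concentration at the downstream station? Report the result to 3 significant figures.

After mixing, C = (7000·24.00 + 1510·520.0) / 8510 = 953200/8510 = 112.0 mg/L.
Travel time t = 9.47·1000 / 0.22 = 43050 s = 11.96 h.
Half-life 37 h → k = ln 2 / 37 = 0.01873 h⁻¹ = 0.4496 d⁻¹.
Decay over the reach: 112.0·exp(−kt) = 112.0·0.7993 = 89.53 mg/L.

89.5 mg/L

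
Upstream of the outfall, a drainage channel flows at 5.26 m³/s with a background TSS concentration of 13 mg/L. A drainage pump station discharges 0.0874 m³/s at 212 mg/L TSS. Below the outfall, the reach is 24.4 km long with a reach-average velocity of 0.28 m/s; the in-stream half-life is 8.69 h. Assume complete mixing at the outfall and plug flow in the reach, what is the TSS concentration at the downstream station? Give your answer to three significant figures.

2.36 mg/L

Mass balance: C = (5.260·13.00 + 0.08740·212.0) / 5.347 = 86.91/5.347 = 16.25 mg/L.
Travel time t = 24.4·1000 / 0.28 = 87140 s = 24.21 h.
Half-life 8.69 h → k = ln 2 / 8.69 = 0.07976 h⁻¹ = 1.914 d⁻¹.
Decay over the reach: 16.25·exp(−kt) = 16.25·0.1450 = 2.357 mg/L.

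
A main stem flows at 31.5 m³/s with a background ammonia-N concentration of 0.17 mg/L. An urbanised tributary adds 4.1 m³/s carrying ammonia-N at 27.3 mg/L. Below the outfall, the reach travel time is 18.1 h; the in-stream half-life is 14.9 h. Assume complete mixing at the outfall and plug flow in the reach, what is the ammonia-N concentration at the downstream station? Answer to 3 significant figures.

Flow-weighted average: C = (31.50·0.1700 + 4.100·27.30) / 35.60 = 117.3/35.60 = 3.295 mg/L.
Half-life 14.9 h → k = ln 2 / 14.9 = 0.04652 h⁻¹ = 1.116 d⁻¹.
Decay over the reach: 3.295·exp(−kt) = 3.295·0.4308 = 1.419 mg/L.

1.42 mg/L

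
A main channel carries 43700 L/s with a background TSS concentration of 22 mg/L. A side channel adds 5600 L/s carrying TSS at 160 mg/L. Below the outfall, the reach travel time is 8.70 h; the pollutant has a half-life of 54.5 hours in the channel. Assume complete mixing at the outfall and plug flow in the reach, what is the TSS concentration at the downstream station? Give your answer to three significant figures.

Mass balance: C = (43700·22.00 + 5600·160.0) / 49300 = 1857000/49300 = 37.68 mg/L.
Half-life 54.5 h → k = ln 2 / 54.5 = 0.01272 h⁻¹ = 0.3052 d⁻¹.
Decay over the reach: 37.68·exp(−kt) = 37.68·0.8953 = 33.73 mg/L.

33.7 mg/L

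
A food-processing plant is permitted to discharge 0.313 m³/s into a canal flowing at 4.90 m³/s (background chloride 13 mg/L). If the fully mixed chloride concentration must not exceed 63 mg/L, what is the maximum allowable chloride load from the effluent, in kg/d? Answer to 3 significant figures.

Mass balance at the limit: 4.900·13.00 + 0.3130·Cₑ = 5.213·63 → Cₑ = 845.7 mg/L.
Load = 0.3130 m³/s × 845.7 g/m³ × 86 400 s/d = 22870 kg/d.

22900 kg/d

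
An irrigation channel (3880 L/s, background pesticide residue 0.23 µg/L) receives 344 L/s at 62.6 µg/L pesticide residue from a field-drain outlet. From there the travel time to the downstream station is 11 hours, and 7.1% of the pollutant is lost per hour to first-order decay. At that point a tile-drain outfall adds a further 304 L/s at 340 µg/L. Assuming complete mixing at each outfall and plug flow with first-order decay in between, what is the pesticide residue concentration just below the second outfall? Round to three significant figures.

Mass balance: C = (3880·0.2300 + 344.0·62.60) / 4224 = 22430/4224 = 5.309 µg/L; combined flow 4224 L/s.
7.1%/h lost → k = −ln(1 − 0.071) = 0.07365 h⁻¹.
Applying C = C₀e^(−kt): 5.309 × 0.4448 = 2.362 µg/L.
Second outfall: C = (4224·2.362 + 304.0·340.0)/4528 = 25.03 µg/L.

25.0 µg/L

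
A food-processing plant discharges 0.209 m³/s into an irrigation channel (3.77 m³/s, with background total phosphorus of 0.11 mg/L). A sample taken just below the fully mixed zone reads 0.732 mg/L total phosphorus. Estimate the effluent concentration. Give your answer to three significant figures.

12.0 mg/L

Mass balance: 3.770·0.1100 + 0.2090·Cₑ = 3.979·0.7320
→ Cₑ = (3.979·0.7320 − 3.770·0.1100) / 0.2090 = 11.95 mg/L.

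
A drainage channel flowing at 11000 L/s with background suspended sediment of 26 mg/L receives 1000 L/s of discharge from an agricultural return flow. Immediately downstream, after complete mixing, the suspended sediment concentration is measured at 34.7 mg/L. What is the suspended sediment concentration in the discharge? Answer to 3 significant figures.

130 mg/L

Mass balance: 11000·26.00 + 1000·Cₑ = 12000·34.70
→ Cₑ = (12000·34.70 − 11000·26.00) / 1000 = 130.4 mg/L.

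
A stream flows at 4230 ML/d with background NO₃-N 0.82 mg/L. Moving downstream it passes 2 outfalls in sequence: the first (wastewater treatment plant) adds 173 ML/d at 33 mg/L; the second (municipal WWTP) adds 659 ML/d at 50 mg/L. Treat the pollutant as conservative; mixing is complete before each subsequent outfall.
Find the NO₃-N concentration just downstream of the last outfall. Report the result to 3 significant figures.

Below outfall 1: Q → 4403 ML/d, C = (4230·0.8200 + 173.0·33.00)/4403 = 2.084 mg/L.
Below outfall 2: Q → 5062 ML/d, C = (4403·2.084 + 659.0·50.00)/5062 = 8.322 mg/L.

8.32 mg/L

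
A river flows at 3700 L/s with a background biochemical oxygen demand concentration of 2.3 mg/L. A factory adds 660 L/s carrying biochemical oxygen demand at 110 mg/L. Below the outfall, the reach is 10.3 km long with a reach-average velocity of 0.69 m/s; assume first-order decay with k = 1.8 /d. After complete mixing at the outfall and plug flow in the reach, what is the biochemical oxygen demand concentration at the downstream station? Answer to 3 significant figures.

Mass balance: C = (3700·2.300 + 660.0·110.0) / 4360 = 81110/4360 = 18.60 mg/L.
Travel time t = 10.3·1000 / 0.69 = 14930 s = 4.147 h.
First-order decay: C = 18.60·exp(−k·t) = 18.60·0.7327 = 13.63 mg/L.

13.6 mg/L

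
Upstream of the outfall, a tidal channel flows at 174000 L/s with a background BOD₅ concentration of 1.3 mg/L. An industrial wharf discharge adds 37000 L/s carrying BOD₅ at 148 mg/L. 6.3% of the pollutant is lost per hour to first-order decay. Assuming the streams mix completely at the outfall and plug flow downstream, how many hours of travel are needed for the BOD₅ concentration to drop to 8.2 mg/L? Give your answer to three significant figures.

18.3 h

Mixed concentration C = ΣQC/ΣQ = (174000·1.300 + 37000·148.0) / 211000 = 5702000/211000 = 27.02 mg/L.
6.3%/h lost → k = −ln(1 − 0.063) = 0.06507 h⁻¹.
27.02·exp(−k·t) = 8.2 → t = ln(27.02/8.2)/k = 65980 s = 18.33 h.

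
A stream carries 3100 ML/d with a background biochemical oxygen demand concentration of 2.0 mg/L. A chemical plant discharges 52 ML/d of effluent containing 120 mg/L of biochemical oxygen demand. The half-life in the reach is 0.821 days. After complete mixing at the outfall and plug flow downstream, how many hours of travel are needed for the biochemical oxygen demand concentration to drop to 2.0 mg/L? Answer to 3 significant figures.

19.3 h

Flow-weighted average: C = (3100·2.000 + 52.00·120.0) / 3152 = 12440/3152 = 3.947 mg/L.
Half-life 0.821 d → k = ln 2 / 0.821 = 0.8443 d⁻¹.
3.947·exp(−k·t) = 2.0 → t = ln(3.947/2.0)/k = 69560 s = 19.32 h.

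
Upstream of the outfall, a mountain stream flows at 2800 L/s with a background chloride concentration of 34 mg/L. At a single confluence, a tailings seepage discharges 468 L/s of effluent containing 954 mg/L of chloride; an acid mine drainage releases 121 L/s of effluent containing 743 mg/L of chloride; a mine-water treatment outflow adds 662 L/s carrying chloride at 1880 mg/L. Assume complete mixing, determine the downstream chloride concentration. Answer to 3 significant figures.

Mixed concentration C = ΣQC/ΣQ = (2800·34.00 + 468.0·954.0 + 121.0·743.0 + 662.0·1880) / 4051 = 1876000/4051 = 463.1 mg/L.

463 mg/L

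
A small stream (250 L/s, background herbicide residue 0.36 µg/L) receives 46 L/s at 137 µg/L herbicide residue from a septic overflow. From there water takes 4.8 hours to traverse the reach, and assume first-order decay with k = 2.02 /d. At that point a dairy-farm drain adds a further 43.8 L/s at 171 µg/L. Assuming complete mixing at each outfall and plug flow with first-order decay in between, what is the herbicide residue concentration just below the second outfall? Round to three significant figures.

34.6 µg/L

Mixed concentration C = ΣQC/ΣQ = (250.0·0.3600 + 46.00·137.0) / 296.0 = 6392/296.0 = 21.59 µg/L; combined flow 296.0 L/s.
Applying C = C₀e^(−kt): 21.59 × 0.6676 = 14.42 µg/L.
Second outfall: C = (296.0·14.42 + 43.80·171.0)/339.8 = 34.60 µg/L.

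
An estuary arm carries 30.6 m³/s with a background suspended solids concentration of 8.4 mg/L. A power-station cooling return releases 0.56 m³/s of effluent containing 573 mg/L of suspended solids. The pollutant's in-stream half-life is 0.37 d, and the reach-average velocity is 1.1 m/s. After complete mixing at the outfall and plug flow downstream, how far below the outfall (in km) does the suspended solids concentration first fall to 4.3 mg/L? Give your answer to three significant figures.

74.2 km

Mass balance: C = (30.60·8.400 + 0.5600·573.0) / 31.16 = 577.9/31.16 = 18.55 mg/L.
Half-life 0.37 d → k = ln 2 / 0.37 = 1.873 d⁻¹.
Set 18.55·exp(−k·t) = 4.3 → t = ln(18.55/4.3)/k = 67410 s = 18.73 h.
Distance = v·t = 1.1·67410 = 74150 m = 74.15 km.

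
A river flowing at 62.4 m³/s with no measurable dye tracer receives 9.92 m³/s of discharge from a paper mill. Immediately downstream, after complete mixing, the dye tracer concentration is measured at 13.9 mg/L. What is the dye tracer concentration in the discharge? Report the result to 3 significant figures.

101 mg/L

Mass balance: 62.40·0 + 9.920·Cₑ = 72.32·13.90
→ Cₑ = (72.32·13.90 − 62.40·0) / 9.920 = 101.3 mg/L.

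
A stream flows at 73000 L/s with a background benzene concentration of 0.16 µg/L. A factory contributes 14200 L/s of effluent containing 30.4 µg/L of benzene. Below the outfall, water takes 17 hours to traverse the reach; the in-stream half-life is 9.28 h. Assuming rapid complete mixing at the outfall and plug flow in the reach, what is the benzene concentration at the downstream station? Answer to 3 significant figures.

1.43 µg/L

After mixing, C = (73000·0.1600 + 14200·30.40) / 87200 = 443400/87200 = 5.084 µg/L.
Half-life 9.28 h → k = ln 2 / 9.28 = 0.07469 h⁻¹ = 1.793 d⁻¹.
After decay, C = 5.084 × e^(−kt) = 5.084 × 0.2809 = 1.428 µg/L.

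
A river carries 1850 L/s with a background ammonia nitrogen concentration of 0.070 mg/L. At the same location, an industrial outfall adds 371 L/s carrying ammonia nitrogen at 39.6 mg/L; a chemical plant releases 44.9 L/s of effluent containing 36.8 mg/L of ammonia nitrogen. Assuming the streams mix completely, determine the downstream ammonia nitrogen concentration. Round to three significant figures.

7.27 mg/L

Conservation of mass: C = (1850·0.07000 + 371.0·39.60 + 44.90·36.80) / 2266 = 16470/2266 = 7.270 mg/L.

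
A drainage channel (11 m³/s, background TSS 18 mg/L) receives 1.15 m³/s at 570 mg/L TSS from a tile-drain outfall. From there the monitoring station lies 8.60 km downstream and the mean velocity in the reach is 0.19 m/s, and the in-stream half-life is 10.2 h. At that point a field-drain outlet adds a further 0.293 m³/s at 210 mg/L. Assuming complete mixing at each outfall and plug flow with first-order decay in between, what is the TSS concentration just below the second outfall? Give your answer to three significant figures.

Flow-weighted average: C = (11.00·18.00 + 1.150·570.0) / 12.15 = 853.5/12.15 = 70.25 mg/L; combined flow 12.15 m³/s.
Travel time t = 8.60·1000 / 0.19 = 45260 s = 12.57 h.
Half-life 10.2 h → k = ln 2 / 10.2 = 0.06796 h⁻¹ = 1.631 d⁻¹.
After decay, C = 70.25 × e^(−kt) = 70.25 × 0.4255 = 29.89 mg/L.
At the second outfall, C = (12.15·29.89 + 0.2930·210.0) / (12.15 + 0.2930) = 34.13 mg/L.

34.1 mg/L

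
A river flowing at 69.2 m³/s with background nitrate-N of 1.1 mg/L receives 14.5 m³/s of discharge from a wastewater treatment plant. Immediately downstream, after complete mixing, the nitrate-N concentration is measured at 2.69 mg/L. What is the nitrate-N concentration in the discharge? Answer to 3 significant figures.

10.3 mg/L

Mass balance: 69.20·1.100 + 14.50·Cₑ = 83.70·2.690
→ Cₑ = (83.70·2.690 − 69.20·1.100) / 14.50 = 10.28 mg/L.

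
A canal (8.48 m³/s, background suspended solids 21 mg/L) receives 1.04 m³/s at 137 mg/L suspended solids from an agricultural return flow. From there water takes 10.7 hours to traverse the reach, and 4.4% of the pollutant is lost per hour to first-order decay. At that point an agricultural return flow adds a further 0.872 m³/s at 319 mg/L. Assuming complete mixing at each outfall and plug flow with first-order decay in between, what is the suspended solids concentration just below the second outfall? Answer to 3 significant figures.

Mixed concentration C = ΣQC/ΣQ = (8.480·21.00 + 1.040·137.0) / 9.520 = 320.6/9.520 = 33.67 mg/L; combined flow 9.520 m³/s.
4.4%/h lost → k = −ln(1 − 0.044) = 0.04500 h⁻¹.
First-order decay: C = 33.67·exp(−k·t) = 33.67·0.6179 = 20.81 mg/L.
At the second outfall, C = (9.520·20.81 + 0.8720·319.0) / (9.520 + 0.8720) = 45.83 mg/L.

45.8 mg/L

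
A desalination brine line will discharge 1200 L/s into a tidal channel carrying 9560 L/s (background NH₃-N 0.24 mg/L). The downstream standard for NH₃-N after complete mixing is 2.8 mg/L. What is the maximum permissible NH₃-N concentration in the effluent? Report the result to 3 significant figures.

23.2 mg/L

At the limit, (Qr·Cr + Qe·Cₑ)/(Qr + Qe) = 2.8:
Cₑ = (10760·2.8 − 9560·0.2400) / 1200 = 23.19 mg/L.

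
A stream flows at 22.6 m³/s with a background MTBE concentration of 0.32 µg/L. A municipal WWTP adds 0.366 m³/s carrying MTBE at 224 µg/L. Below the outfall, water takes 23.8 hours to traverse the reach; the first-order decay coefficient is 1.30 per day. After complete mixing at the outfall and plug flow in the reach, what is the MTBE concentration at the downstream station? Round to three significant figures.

1.07 µg/L

Conservation of mass: C = (22.60·0.3200 + 0.3660·224.0) / 22.97 = 89.22/22.97 = 3.885 µg/L.
After decay, C = 3.885 × e^(−kt) = 3.885 × 0.2755 = 1.070 µg/L.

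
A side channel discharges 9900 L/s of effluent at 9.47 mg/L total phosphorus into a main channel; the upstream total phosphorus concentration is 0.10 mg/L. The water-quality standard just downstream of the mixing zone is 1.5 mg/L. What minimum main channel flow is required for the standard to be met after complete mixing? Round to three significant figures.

Set C_mix = 1.5: (Q·0.1000 + 9900·9.470) / (Q + 9900) = 1.5
→ Q = 9900·(9.470 − 1.5)/(1.5 − 0.1000) = 56360 L/s.

56400 L/s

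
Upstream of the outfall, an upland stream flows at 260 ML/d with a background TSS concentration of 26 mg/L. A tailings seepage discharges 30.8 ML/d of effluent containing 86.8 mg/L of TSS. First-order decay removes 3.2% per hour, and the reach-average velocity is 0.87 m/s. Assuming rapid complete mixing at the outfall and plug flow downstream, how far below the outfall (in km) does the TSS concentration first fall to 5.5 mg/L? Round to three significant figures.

171 km

Mass balance: C = (260.0·26.00 + 30.80·86.80) / 290.8 = 9433/290.8 = 32.44 mg/L.
3.2%/h lost → k = −ln(1 − 0.032) = 0.03252 h⁻¹.
Set 32.44·exp(−k·t) = 5.5 → t = ln(32.44/5.5)/k = 196400 s = 54.57 h.
Distance = v·t = 0.87·196400 = 170900 m = 170.9 km.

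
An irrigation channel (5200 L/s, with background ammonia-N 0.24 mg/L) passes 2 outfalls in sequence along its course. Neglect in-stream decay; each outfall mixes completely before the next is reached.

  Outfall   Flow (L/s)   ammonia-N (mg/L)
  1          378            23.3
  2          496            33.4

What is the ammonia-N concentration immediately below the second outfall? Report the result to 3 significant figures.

Below outfall 1: Q → 5578 L/s, C = (5200·0.2400 + 378.0·23.30)/5578 = 1.803 mg/L.
Below outfall 2: Q → 6074 L/s, C = (5578·1.803 + 496.0·33.40)/6074 = 4.383 mg/L.

4.38 mg/L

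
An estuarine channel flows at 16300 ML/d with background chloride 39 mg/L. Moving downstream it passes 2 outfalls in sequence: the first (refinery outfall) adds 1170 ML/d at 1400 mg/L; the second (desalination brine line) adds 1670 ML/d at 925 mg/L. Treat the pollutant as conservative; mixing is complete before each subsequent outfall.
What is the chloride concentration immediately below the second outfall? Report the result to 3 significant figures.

200 mg/L

Outfall 1: combined Q = 17470 ML/d; C = (16300·39.00 + 1170·1400)/17470 = 130.1 mg/L.
Outfall 2: combined Q = 19140 ML/d; C = (17470·130.1 + 1670·925.0)/19140 = 199.5 mg/L.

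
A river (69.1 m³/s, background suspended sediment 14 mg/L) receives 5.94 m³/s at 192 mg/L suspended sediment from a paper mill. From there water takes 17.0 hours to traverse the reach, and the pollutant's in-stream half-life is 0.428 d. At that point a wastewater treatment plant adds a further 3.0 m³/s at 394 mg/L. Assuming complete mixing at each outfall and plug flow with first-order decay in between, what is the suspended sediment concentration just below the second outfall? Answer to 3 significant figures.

23.7 mg/L

Flow-weighted average: C = (69.10·14.00 + 5.940·192.0) / 75.04 = 2108/75.04 = 28.09 mg/L; combined flow 75.04 m³/s.
Half-life 0.428 d → k = ln 2 / 0.428 = 1.620 d⁻¹.
First-order decay: C = 28.09·exp(−k·t) = 28.09·0.3175 = 8.920 mg/L.
At the second outfall, C = (75.04·8.920 + 3.000·394.0) / (75.04 + 3.000) = 23.72 mg/L.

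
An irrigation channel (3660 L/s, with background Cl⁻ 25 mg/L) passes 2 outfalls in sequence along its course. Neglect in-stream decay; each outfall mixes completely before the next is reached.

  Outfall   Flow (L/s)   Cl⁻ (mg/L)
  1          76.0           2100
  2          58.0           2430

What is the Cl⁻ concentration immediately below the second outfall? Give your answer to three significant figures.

103 mg/L

After outfall 1: Q = 3660 + 76.00 = 3736 L/s; C = (3660·25.00 + 76.00·2100)/3736 = 67.21 mg/L.
After outfall 2: Q = 3736 + 58.00 = 3794 L/s; C = (3736·67.21 + 58.00·2430)/3794 = 103.3 mg/L.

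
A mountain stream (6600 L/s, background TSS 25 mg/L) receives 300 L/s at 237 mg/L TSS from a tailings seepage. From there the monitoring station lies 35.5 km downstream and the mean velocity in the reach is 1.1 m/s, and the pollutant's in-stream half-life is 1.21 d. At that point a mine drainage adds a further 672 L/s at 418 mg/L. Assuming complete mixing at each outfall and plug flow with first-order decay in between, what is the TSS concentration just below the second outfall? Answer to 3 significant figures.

Conservation of mass: C = (6600·25.00 + 300.0·237.0) / 6900 = 236100/6900 = 34.22 mg/L; combined flow 6900 L/s.
Travel time t = 35.5·1000 / 1.1 = 32270 s = 8.965 h.
Half-life 1.21 d → k = ln 2 / 1.21 = 0.5728 d⁻¹.
Decay over the reach: 34.22·exp(−kt) = 34.22·0.8074 = 27.63 mg/L.
Second outfall: C = (6900·27.63 + 672.0·418.0)/7572 = 62.27 mg/L.

62.3 mg/L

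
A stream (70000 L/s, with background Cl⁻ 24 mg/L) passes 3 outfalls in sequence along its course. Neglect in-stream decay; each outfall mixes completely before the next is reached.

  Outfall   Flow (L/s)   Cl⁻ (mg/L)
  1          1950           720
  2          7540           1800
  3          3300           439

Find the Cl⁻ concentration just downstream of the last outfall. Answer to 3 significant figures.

219 mg/L

Below outfall 1: Q → 71950 L/s, C = (70000·24.00 + 1950·720.0)/71950 = 42.86 mg/L.
Below outfall 2: Q → 79490 L/s, C = (71950·42.86 + 7540·1800)/79490 = 209.5 mg/L.
Below outfall 3: Q → 82790 L/s, C = (79490·209.5 + 3300·439.0)/82790 = 218.7 mg/L.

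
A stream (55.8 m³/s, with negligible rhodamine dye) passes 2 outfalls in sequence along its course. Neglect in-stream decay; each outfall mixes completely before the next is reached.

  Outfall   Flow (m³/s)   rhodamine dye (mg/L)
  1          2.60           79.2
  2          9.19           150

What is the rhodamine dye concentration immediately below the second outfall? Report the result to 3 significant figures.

Below outfall 1: Q → 58.40 m³/s, C = (55.80·0 + 2.600·79.20)/58.40 = 3.526 mg/L.
Below outfall 2: Q → 67.59 m³/s, C = (58.40·3.526 + 9.190·150.0)/67.59 = 23.44 mg/L.

23.4 mg/L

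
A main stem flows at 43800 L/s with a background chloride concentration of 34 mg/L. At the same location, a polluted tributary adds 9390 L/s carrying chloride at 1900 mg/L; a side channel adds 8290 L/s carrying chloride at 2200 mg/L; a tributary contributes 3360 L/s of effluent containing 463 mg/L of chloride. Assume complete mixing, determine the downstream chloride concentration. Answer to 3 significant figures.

603 mg/L

Mass balance: C = (43800·34.00 + 9390·1900 + 8290·2200 + 3360·463.0) / 64840 = 39120000/64840 = 603.4 mg/L.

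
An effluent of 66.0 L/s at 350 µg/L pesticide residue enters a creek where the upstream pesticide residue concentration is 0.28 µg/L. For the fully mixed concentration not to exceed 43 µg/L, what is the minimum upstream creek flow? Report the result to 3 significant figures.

474 L/s

Set C_mix = 43: (Q·0.2800 + 66.00·350.0) / (Q + 66.00) = 43
→ Q = 66.00·(350.0 − 43)/(43 − 0.2800) = 474.3 L/s.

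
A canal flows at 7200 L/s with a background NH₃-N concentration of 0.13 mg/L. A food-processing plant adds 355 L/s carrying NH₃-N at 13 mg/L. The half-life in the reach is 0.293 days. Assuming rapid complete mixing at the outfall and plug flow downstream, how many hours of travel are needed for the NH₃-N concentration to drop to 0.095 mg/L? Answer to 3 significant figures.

20.8 h

Mixed concentration C = ΣQC/ΣQ = (7200·0.1300 + 355.0·13.00) / 7555 = 5551/7555 = 0.7347 mg/L.
Half-life 0.293 d → k = ln 2 / 0.293 = 2.366 d⁻¹.
0.7347·exp(−k·t) = 0.095 → t = ln(0.7347/0.095)/k = 74710 s = 20.75 h.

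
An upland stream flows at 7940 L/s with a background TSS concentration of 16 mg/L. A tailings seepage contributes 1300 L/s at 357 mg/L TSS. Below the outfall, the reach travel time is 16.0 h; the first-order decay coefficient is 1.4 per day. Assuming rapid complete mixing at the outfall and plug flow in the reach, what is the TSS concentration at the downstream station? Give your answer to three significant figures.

Flow-weighted average: C = (7940·16.00 + 1300·357.0) / 9240 = 591100/9240 = 63.98 mg/L.
Applying C = C₀e^(−kt): 63.98 × 0.3932 = 25.16 mg/L.

25.2 mg/L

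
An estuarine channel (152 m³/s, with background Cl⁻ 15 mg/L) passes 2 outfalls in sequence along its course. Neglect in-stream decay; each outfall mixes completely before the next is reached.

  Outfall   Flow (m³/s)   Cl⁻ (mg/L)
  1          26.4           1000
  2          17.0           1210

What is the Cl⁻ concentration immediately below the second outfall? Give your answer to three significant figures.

252 mg/L

After outfall 1: Q = 152.0 + 26.40 = 178.4 m³/s; C = (152.0·15.00 + 26.40·1000)/178.4 = 160.8 mg/L.
After outfall 2: Q = 178.4 + 17.00 = 195.4 m³/s; C = (178.4·160.8 + 17.00·1210)/195.4 = 252.0 mg/L.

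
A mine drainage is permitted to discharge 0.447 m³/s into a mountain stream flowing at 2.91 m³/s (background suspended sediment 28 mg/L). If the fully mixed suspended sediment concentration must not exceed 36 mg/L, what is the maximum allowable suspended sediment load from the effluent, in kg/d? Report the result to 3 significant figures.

Mass balance at the limit: 2.910·28.00 + 0.4470·Cₑ = 3.357·36 → Cₑ = 88.08 mg/L.
Load = 0.4470 m³/s × 88.08 g/m³ × 86 400 s/d = 3402 kg/d.

3400 kg/d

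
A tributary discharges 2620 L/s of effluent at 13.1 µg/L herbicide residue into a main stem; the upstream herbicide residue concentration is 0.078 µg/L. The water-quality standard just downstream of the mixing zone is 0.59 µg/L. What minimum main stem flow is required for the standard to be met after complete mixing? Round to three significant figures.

64000 L/s

Set C_mix = 0.59: (Q·0.07800 + 2620·13.10) / (Q + 2620) = 0.59
→ Q = 2620·(13.10 − 0.59)/(0.59 − 0.07800) = 64020 L/s.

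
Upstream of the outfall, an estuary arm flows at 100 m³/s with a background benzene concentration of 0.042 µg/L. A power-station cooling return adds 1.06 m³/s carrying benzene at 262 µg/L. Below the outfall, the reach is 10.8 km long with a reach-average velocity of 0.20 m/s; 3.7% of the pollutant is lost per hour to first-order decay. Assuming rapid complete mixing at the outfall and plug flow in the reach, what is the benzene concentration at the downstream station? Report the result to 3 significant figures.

1.58 µg/L

Mixed concentration C = ΣQC/ΣQ = (100.0·0.04200 + 1.060·262.0) / 101.1 = 281.9/101.1 = 2.790 µg/L.
Travel time t = 10.8·1000 / 0.20 = 54000 s = 15.00 h.
3.7%/h lost → k = −ln(1 − 0.037) = 0.03770 h⁻¹.
Decay over the reach: 2.790·exp(−kt) = 2.790·0.5681 = 1.585 µg/L.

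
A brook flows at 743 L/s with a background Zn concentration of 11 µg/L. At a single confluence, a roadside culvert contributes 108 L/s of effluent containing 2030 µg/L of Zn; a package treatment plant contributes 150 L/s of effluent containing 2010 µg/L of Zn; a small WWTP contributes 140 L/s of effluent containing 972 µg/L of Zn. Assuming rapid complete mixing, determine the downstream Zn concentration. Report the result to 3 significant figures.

Mass balance: C = (743.0·11.00 + 108.0·2030 + 150.0·2010 + 140.0·972.0) / 1141 = 665000/1141 = 582.8 µg/L.

583 µg/L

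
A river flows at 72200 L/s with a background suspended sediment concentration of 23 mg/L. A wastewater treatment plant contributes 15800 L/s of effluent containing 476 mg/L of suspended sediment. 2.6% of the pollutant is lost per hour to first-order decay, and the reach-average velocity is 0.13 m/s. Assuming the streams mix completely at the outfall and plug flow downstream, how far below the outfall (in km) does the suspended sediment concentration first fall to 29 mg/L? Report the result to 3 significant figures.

22.7 km

Mixed concentration C = ΣQC/ΣQ = (72200·23.00 + 15800·476.0) / 88000 = 9181000/88000 = 104.3 mg/L.
2.6%/h lost → k = −ln(1 − 0.026) = 0.02634 h⁻¹.
Set 104.3·exp(−k·t) = 29 → t = ln(104.3/29)/k = 175000 s = 48.60 h.
Distance = v·t = 0.13·175000 = 22740 m = 22.74 km.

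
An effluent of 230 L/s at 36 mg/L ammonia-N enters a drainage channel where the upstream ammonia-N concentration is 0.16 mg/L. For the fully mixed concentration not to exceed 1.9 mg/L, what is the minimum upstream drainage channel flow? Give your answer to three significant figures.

Set C_mix = 1.9: (Q·0.1600 + 230.0·36.00) / (Q + 230.0) = 1.9
→ Q = 230.0·(36.00 − 1.9)/(1.9 − 0.1600) = 4507 L/s.

4510 L/s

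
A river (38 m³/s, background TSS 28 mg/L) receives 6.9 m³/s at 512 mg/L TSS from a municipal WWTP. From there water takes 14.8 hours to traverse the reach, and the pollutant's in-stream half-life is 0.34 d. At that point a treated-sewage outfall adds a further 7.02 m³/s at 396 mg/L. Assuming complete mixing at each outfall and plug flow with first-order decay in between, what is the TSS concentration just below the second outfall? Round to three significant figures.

78.7 mg/L

Conservation of mass: C = (38.00·28.00 + 6.900·512.0) / 44.90 = 4597/44.90 = 102.4 mg/L; combined flow 44.90 m³/s.
Half-life 0.34 d → k = ln 2 / 0.34 = 2.039 d⁻¹.
First-order decay: C = 102.4·exp(−k·t) = 102.4·0.2845 = 29.12 mg/L.
Second outfall: C = (44.90·29.12 + 7.020·396.0)/51.92 = 78.73 mg/L.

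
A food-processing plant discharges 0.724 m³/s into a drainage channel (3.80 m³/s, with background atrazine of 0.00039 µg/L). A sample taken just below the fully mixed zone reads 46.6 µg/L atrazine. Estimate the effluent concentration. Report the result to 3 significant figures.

291 µg/L

Mass balance: 3.800·0.0003900 + 0.7240·Cₑ = 4.524·46.60
→ Cₑ = (4.524·46.60 − 3.800·0.0003900) / 0.7240 = 291.2 µg/L.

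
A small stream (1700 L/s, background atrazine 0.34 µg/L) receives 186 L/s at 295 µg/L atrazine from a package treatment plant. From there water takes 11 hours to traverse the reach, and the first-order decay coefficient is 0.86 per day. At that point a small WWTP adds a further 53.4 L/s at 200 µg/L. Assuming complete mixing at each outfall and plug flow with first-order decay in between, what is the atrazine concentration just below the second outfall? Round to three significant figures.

After mixing, C = (1700·0.3400 + 186.0·295.0) / 1886 = 55450/1886 = 29.40 µg/L; combined flow 1886 L/s.
First-order decay: C = 29.40·exp(−k·t) = 29.40·0.6742 = 19.82 µg/L.
At the second outfall, C = (1886·19.82 + 53.40·200.0) / (1886 + 53.40) = 24.78 µg/L.

24.8 µg/L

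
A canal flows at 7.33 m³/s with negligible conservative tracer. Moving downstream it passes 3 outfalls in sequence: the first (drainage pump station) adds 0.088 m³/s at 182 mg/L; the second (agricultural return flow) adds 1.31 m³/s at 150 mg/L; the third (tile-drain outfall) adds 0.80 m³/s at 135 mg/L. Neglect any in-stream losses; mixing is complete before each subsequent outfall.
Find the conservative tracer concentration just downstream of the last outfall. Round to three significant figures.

33.6 mg/L

Outfall 1: combined Q = 7.418 m³/s; C = (7.330·0 + 0.08800·182.0)/7.418 = 2.159 mg/L.
Outfall 2: combined Q = 8.728 m³/s; C = (7.418·2.159 + 1.310·150.0)/8.728 = 24.35 mg/L.
Outfall 3: combined Q = 9.528 m³/s; C = (8.728·24.35 + 0.8000·135.0)/9.528 = 33.64 mg/L.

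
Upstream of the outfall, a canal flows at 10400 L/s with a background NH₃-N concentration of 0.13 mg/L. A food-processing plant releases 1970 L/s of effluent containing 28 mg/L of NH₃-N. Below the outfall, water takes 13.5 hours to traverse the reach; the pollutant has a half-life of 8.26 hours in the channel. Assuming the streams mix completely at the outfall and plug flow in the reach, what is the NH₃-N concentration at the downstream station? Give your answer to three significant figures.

Flow-weighted average: C = (10400·0.1300 + 1970·28.00) / 12370 = 56510/12370 = 4.568 mg/L.
Half-life 8.26 h → k = ln 2 / 8.26 = 0.08392 h⁻¹ = 2.014 d⁻¹.
Applying C = C₀e^(−kt): 4.568 × 0.3221 = 1.472 mg/L.

1.47 mg/L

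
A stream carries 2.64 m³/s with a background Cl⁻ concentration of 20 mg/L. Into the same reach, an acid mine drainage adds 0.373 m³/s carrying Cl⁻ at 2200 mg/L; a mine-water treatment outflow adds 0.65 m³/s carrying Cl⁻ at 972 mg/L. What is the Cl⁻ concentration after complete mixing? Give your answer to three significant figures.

Mixed concentration C = ΣQC/ΣQ = (2.640·20.00 + 0.3730·2200 + 0.6500·972.0) / 3.663 = 1505/3.663 = 410.9 mg/L.

411 mg/L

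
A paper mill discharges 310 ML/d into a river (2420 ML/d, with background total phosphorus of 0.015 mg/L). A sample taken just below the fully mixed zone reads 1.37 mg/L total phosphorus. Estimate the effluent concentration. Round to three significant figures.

11.9 mg/L

Mass balance: 2420·0.01500 + 310.0·Cₑ = 2730·1.370
→ Cₑ = (2730·1.370 − 2420·0.01500) / 310.0 = 11.95 mg/L.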